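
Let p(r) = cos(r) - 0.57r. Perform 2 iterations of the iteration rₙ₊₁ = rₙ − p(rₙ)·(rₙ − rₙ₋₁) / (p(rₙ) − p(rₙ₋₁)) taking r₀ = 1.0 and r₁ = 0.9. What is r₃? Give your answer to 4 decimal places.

p(1.0) = -0.029698, p(0.9) = 0.108610
r₂ = 0.900000 − 0.108610·(0.900000 − 1.000000) / (0.108610 − (-0.029698)) = 0.900000 − (-0.010861)/(0.138308) = 0.978528
p(0.978528) = 0.000484
r₃ = 0.978528 − 0.000484·(0.978528 − 0.900000) / (0.000484 − 0.108610) = 0.978528 − (0.000038)/(-0.108126) = 0.978879

0.9789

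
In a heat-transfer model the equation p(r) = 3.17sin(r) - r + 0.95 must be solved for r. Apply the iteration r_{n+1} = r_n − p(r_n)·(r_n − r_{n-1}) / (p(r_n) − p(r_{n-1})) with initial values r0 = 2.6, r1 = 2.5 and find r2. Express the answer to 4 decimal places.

2.5956

p(2.6) = -0.015861, p(2.5) = 0.347157
r2 = 2.500000 − 0.347157·(2.500000 − 2.600000) / (0.347157 − (-0.015861)) = 2.500000 − (-0.034716)/(0.363017) = 2.595631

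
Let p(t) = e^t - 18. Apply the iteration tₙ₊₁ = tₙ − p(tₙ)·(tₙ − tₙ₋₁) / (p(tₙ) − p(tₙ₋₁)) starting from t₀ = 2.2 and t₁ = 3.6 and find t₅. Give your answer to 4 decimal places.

p(2.2) = -8.974987, p(3.6) = 18.598234
t₂ = 3.600000 − 18.598234·(3.600000 − 2.200000) / (18.598234 − (-8.974987)) = 3.600000 − (26.037528)/(27.573221) = 2.655695
p(2.655695) = -3.765123
t₃ = 2.655695 − (-3.765123)·(2.655695 − 3.600000) / (-3.765123 − 18.598234) = 2.655695 − (3.555424)/(-22.363357) = 2.814679
p(2.814679) = -1.312174
t₄ = 2.814679 − (-1.312174)·(2.814679 − 2.655695) / (-1.312174 − (-3.765123)) = 2.814679 − (-0.208615)/(2.452949) = 2.899726
p(2.899726) = 0.169169
t₅ = 2.899726 − 0.169169·(2.899726 − 2.814679) / (0.169169 − (-1.312174)) = 2.899726 − (0.014387)/(1.481344) = 2.890014

2.8900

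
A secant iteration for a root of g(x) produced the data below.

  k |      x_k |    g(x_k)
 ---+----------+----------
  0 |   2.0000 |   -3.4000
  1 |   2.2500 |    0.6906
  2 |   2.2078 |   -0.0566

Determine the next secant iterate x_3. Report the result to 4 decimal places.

x_3 = 2.2078 − (-0.0566)·(2.2078 − 2.2500) / (-0.0566 − 0.6906)
   = 2.2078 − (0.002389)/(-0.747200) = 2.210997

2.2110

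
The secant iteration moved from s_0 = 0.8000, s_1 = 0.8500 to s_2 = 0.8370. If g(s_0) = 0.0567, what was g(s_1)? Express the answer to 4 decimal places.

-0.0199

The secant line through (0.8000, 0.0567) and (0.8500, g(s_1)) crosses zero at s_2 = 0.8370.
So (0.8000, 0.0567), (0.8500, g(s_1)), (0.8370, 0) are collinear:
g(s_1) = 0.0567 · (0.8500 − 0.8370) / (0.8000 − 0.8370) = 0.0567 · (0.013000)/(-0.037000) = -0.019922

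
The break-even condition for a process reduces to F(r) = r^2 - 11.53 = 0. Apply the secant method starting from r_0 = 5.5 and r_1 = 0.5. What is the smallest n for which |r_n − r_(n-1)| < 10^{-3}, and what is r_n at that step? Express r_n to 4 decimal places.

n = 7, r_n = 3.3956

F(5.5) = 18.720000, F(0.5) = -11.280000
r_2 = 0.500000 − (-11.280000)·(-5.000000)/(-30.000000) = 2.380000;  |Δ| = 1.880000
F(2.380000) = -5.865600
r_3 = 2.380000 − (-5.865600)·(1.880000)/(5.414400) = 4.416667;  |Δ| = 2.036667
F(4.416667) = 7.976944
r_4 = 4.416667 − 7.976944·(2.036667)/(13.842544) = 3.243011;  |Δ| = 1.173655
F(3.243011) = -1.012878
r_5 = 3.243011 − (-1.012878)·(-1.173655)/(-8.989822) = 3.375246;  |Δ| = 0.132235
F(3.375246) = -0.137712
r_6 = 3.375246 − (-0.137712)·(0.132235)/(0.875166) = 3.396054;  |Δ| = 0.020808
F(3.396054) = 0.003185
r_7 = 3.396054 − 0.003185·(0.020808)/(0.140897) = 3.395584;  |Δ| = 0.000470
|r_7 − r_6| = 0.000470 < 10^{-3}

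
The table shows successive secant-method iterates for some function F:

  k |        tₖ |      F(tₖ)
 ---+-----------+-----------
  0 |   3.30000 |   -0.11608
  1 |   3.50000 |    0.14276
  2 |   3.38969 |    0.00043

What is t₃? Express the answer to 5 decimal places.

3.38936

t₃ = 3.38969 − 0.00043·(3.38969 − 3.50000) / (0.00043 − 0.14276)
   = 3.38969 − (-0.0000474)/(-0.1423300) = 3.3893567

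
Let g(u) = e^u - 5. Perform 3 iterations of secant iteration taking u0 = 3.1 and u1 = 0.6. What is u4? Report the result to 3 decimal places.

g(3.1) = 17.19795, g(0.6) = -3.17788
u2 = 0.60000 − (-3.17788)·(0.60000 − 3.10000) / (-3.17788 − 17.19795) = 0.60000 − (7.94470)/(-20.37583) = 0.98991
g(0.98991) = -2.30901
u3 = 0.98991 − (-2.30901)·(0.98991 − 0.60000) / (-2.30901 − (-3.17788)) = 0.98991 − (-0.90030)/(0.86887) = 2.02609
g(2.02609) = 2.58435
u4 = 2.02609 − 2.58435·(2.02609 − 0.98991) / (2.58435 − (-2.30901)) = 2.02609 − (2.67785)/(4.89336) = 1.47885

1.479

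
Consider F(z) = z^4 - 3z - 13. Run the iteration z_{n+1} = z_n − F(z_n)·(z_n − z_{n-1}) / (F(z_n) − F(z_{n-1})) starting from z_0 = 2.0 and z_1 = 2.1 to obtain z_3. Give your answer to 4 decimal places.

F(2.0) = -3.000000, F(2.1) = 0.148100
z_2 = 2.100000 − 0.148100·(2.100000 − 2.000000) / (0.148100 − (-3.000000)) = 2.100000 − (0.014810)/(3.148100) = 2.095296
F(2.095296) = -0.011473
z_3 = 2.095296 − (-0.011473)·(2.095296 − 2.100000) / (-0.011473 − 0.148100) = 2.095296 − (0.000054)/(-0.159573) = 2.095634

2.0956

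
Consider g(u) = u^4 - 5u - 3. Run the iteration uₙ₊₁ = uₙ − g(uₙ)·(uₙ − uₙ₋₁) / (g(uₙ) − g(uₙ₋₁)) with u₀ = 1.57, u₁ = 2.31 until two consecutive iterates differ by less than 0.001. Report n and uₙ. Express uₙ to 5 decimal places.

n = 6, uₙ = 1.87572

g(1.57) = -4.7742680, g(2.31) = 13.9239632
u₂ = 2.3100000 − 13.9239632·(0.7400000)/(18.6982312) = 1.7589461;  |Δ| = 0.5510539
g(1.7589461) = -2.2225662
u₃ = 1.7589461 − (-2.2225662)·(-0.5510539)/(-16.1465294) = 1.8347986;  |Δ| = 0.0758524
g(1.8347986) = -0.8407663
u₄ = 1.8347986 − (-0.8407663)·(0.0758524)/(1.3817999) = 1.8809515;  |Δ| = 0.0461530
g(1.8809515) = 0.1125356
u₅ = 1.8809515 − 0.1125356·(0.0461530)/(0.9533019) = 1.8755033;  |Δ| = 0.0054483
g(1.8755033) = -0.0046222
u₆ = 1.8755033 − (-0.0046222)·(-0.0054483)/(-0.1171578) = 1.8757182;  |Δ| = 0.0002149
|u₆ − u₅| = 0.0002149 < 0.001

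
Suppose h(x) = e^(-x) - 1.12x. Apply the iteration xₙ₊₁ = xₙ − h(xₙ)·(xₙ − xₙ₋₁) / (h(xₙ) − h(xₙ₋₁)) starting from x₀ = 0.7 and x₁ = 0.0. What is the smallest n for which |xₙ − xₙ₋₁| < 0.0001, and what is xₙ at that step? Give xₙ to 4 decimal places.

n = 5, xₙ = 0.5271

h(0.7) = -0.287415, h(0.0) = 1.000000
x₂ = 0.000000 − 1.000000·(-0.700000)/(1.287415) = 0.543725;  |Δ| = 0.543725
h(0.543725) = -0.028391
x₃ = 0.543725 − (-0.028391)·(0.543725)/(-1.028391) = 0.528715;  |Δ| = 0.015011
h(0.528715) = -0.002798
x₄ = 0.528715 − (-0.002798)·(-0.015011)/(0.025593) = 0.527073;  |Δ| = 0.001641
h(0.527073) = 0.000008
x₅ = 0.527073 − 0.000008·(-0.001641)/(0.002806) = 0.527078;  |Δ| = 0.000005
|x₅ − x₄| = 0.000005 < 0.0001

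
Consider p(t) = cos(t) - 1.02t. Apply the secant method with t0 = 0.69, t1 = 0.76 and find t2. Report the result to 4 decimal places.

p(0.69) = 0.067446, p(0.76) = -0.050364
t2 = 0.760000 − (-0.050364)·(0.760000 − 0.690000) / (-0.050364 − 0.067446) = 0.760000 − (-0.003525)/(-0.117810) = 0.730075

0.7301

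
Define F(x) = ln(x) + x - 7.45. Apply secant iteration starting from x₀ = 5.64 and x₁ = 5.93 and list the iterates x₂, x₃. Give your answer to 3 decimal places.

F(5.64) = -0.08012, F(5.93) = 0.26002
x₂ = 5.93000 − 0.26002·(5.93000 − 5.64000) / (0.26002 − (-0.08012)) = 5.93000 − (0.07541)/(0.34014) = 5.70831
F(5.70831) = 0.00023
x₃ = 5.70831 − 0.00023·(5.70831 − 5.93000) / (0.00023 − 0.26002) = 5.70831 − (-0.00005)/(-0.25980) = 5.70811

5.708, 5.708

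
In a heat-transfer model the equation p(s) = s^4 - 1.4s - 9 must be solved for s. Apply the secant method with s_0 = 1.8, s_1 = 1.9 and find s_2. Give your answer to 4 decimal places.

p(1.8) = -1.022400, p(1.9) = 1.372100
s_2 = 1.900000 − 1.372100·(1.900000 − 1.800000) / (1.372100 − (-1.022400)) = 1.900000 − (0.137210)/(2.394500) = 1.842698

1.8427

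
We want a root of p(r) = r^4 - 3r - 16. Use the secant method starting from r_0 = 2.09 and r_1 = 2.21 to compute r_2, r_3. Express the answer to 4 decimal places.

p(2.09) = -3.189702, p(2.21) = 1.224433
r_2 = 2.210000 − 1.224433·(2.210000 − 2.090000) / (1.224433 − (-3.189702)) = 2.210000 − (0.146932)/(4.414135) = 2.176713
p(2.176713) = -0.080730
r_3 = 2.176713 − (-0.080730)·(2.176713 − 2.210000) / (-0.080730 − 1.224433) = 2.176713 − (0.002687)/(-1.305163) = 2.178772

2.1767, 2.1788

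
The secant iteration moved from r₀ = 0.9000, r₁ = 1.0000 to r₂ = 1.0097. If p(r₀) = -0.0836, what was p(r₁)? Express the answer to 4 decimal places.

-0.0074

The secant line through (0.9000, -0.0836) and (1.0000, p(r₁)) crosses zero at r₂ = 1.0097.
So (0.9000, -0.0836), (1.0000, p(r₁)), (1.0097, 0) are collinear:
p(r₁) = -0.0836 · (1.0000 − 1.0097) / (0.9000 − 1.0097) = -0.0836 · (-0.009700)/(-0.109700) = -0.007392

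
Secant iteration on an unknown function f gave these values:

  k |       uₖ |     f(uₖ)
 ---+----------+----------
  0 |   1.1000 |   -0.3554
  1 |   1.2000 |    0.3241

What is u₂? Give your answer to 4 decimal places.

u₂ = 1.2000 − 0.3241·(1.2000 − 1.1000) / (0.3241 − (-0.3554))
   = 1.2000 − (0.032410)/(0.679500) = 1.152303

1.1523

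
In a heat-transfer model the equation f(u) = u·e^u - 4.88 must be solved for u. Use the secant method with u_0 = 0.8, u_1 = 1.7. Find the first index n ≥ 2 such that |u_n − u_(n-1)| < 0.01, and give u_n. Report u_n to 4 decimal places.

f(0.8) = -3.099567, f(1.7) = 4.425711
u_2 = 1.700000 − 4.425711·(0.900000)/(7.525278) = 1.170699;  |Δ| = 0.529301
f(1.170699) = -1.105381
u_3 = 1.170699 − (-1.105381)·(-0.529301)/(-5.531092) = 1.276479;  |Δ| = 0.105780
f(1.276479) = -0.305103
u_4 = 1.276479 − (-0.305103)·(0.105780)/(0.800278) = 1.316807;  |Δ| = 0.040328
f(1.316807) = 0.033650
u_5 = 1.316807 − 0.033650·(0.040328)/(0.338753) = 1.312801;  |Δ| = 0.004006
|u_5 − u_4| = 0.004006 < 0.01

n = 5, u_n = 1.3128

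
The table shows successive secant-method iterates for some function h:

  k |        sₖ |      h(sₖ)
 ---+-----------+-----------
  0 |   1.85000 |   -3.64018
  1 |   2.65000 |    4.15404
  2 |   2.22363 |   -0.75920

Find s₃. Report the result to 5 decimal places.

2.28951

s₃ = 2.22363 − (-0.75920)·(2.22363 − 2.65000) / (-0.75920 − 4.15404)
   = 2.22363 − (0.3237001)/(-4.9132400) = 2.2895132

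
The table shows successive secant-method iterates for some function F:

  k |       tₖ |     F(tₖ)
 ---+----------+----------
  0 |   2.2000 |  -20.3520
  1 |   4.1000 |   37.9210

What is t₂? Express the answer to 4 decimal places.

t₂ = 4.1000 − 37.9210·(4.1000 − 2.2000) / (37.9210 − (-20.3520))
   = 4.1000 − (72.049900)/(58.273000) = 2.863580

2.8636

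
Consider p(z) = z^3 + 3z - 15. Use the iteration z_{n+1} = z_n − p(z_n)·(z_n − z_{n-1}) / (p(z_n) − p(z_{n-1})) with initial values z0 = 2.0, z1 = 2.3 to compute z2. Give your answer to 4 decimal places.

2.0592

p(2.0) = -1.000000, p(2.3) = 4.067000
z2 = 2.300000 − 4.067000·(2.300000 − 2.000000) / (4.067000 − (-1.000000)) = 2.300000 − (1.220100)/(5.067000) = 2.059207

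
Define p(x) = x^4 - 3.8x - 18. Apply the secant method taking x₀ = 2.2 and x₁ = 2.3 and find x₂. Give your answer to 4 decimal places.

2.2702

p(2.2) = -2.934400, p(2.3) = 1.244100
x₂ = 2.300000 − 1.244100·(2.300000 − 2.200000) / (1.244100 − (-2.934400)) = 2.300000 − (0.124410)/(4.178500) = 2.270226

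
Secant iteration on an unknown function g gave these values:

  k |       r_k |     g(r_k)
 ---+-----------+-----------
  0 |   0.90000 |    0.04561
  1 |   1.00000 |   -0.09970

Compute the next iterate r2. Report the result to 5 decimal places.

r2 = 1.00000 − (-0.09970)·(1.00000 − 0.90000) / (-0.09970 − 0.04561)
   = 1.00000 − (-0.0099700)/(-0.1453100) = 0.9313881

0.93139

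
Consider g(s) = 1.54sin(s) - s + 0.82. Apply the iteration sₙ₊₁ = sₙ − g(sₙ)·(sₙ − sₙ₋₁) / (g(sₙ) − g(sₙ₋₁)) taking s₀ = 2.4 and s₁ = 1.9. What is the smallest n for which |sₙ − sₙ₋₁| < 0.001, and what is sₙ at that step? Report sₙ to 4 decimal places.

n = 5, sₙ = 2.1275

g(2.4) = -0.539787, g(1.9) = 0.377302
s₂ = 1.900000 − 0.377302·(-0.500000)/(0.917089) = 2.105706;  |Δ| = 0.205706
g(2.105706) = 0.039178
s₃ = 2.105706 − 0.039178·(0.205706)/(-0.338124) = 2.129541;  |Δ| = 0.023835
g(2.129541) = -0.003743
s₄ = 2.129541 − (-0.003743)·(0.023835)/(-0.042921) = 2.127463;  |Δ| = 0.002078
g(2.127463) = 0.000030
s₅ = 2.127463 − 0.000030·(-0.002078)/(0.003772) = 2.127479;  |Δ| = 0.000016
|s₅ − s₄| = 0.000016 < 0.001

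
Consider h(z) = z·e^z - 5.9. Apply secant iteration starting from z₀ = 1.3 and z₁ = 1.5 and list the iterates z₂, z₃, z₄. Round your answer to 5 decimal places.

h(1.3) = -1.1299143, h(1.5) = 0.8225336
z₂ = 1.5000000 − 0.8225336·(1.5000000 − 1.3000000) / (0.8225336 − (-1.1299143)) = 1.5000000 − (0.1645067)/(1.9524479) = 1.4157434
h(1.4157434) = -0.0677779
z₃ = 1.4157434 − (-0.0677779)·(1.4157434 − 1.5000000) / (-0.0677779 − 0.8225336) = 1.4157434 − (0.0057107)/(-0.8903115) = 1.4221577
h(1.4221577) = -0.0036538
z₄ = 1.4221577 − (-0.0036538)·(1.4221577 − 1.4157434) / (-0.0036538 − (-0.0677779)) = 1.4221577 − (-0.0000234)/(0.0641240) = 1.4225232

1.41574, 1.42216, 1.42252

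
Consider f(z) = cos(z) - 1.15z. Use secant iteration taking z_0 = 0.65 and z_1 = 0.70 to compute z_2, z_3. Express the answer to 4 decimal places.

f(0.65) = 0.048584, f(0.70) = -0.040158
z_2 = 0.700000 − (-0.040158)·(0.700000 − 0.650000) / (-0.040158 − 0.048584) = 0.700000 − (-0.002008)/(-0.088742) = 0.677374
f(0.677374) = 0.000242
z_3 = 0.677374 − 0.000242·(0.677374 − 0.700000) / (0.000242 − (-0.040158)) = 0.677374 − (-0.000005)/(0.040399) = 0.677509

0.6774, 0.6775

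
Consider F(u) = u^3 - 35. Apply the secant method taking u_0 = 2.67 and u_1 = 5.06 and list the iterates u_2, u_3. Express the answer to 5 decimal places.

F(2.67) = -15.9658370, F(5.06) = 94.5542160
u_2 = 5.0600000 − 94.5542160·(5.0600000 − 2.6700000) / (94.5542160 − (-15.9658370)) = 5.0600000 − (225.9845762)/(110.5200530) = 3.0152618
F(3.0152618) = -7.5858320
u_3 = 3.0152618 − (-7.5858320)·(3.0152618 − 5.0600000) / (-7.5858320 − 94.5542160) = 3.0152618 − (15.5110407)/(-102.1400480) = 3.1671223

3.01526, 3.16712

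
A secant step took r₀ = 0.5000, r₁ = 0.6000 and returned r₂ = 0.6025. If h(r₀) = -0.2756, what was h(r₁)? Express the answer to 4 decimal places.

The secant line through (0.5000, -0.2756) and (0.6000, h(r₁)) crosses zero at r₂ = 0.6025.
So (0.5000, -0.2756), (0.6000, h(r₁)), (0.6025, 0) are collinear:
h(r₁) = -0.2756 · (0.6000 − 0.6025) / (0.5000 − 0.6025) = -0.2756 · (-0.002500)/(-0.102500) = -0.006722

-0.0067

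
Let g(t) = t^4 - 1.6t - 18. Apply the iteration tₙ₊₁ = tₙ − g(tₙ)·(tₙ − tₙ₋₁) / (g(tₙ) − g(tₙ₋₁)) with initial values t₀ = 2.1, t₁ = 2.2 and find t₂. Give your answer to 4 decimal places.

2.1501

g(2.1) = -1.911900, g(2.2) = 1.905600
t₂ = 2.200000 − 1.905600·(2.200000 − 2.100000) / (1.905600 − (-1.911900)) = 2.200000 − (0.190560)/(3.817500) = 2.150083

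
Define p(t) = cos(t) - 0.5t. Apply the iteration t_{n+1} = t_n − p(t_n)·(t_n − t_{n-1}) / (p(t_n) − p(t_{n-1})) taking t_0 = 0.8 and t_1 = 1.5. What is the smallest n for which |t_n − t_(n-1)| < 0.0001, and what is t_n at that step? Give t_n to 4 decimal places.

n = 5, t_n = 1.0299

p(0.8) = 0.296707, p(1.5) = -0.679263
t_2 = 1.500000 − (-0.679263)·(0.700000)/(-0.975970) = 1.012809;  |Δ| = 0.487191
p(1.012809) = 0.023076
t_3 = 1.012809 − 0.023076·(-0.487191)/(0.702339) = 1.028816;  |Δ| = 0.016007
p(1.028816) = 0.001426
t_4 = 1.028816 − 0.001426·(0.016007)/(-0.021650) = 1.029870;  |Δ| = 0.001054
p(1.029870) = -0.000005
t_5 = 1.029870 − (-0.000005)·(0.001054)/(-0.001431) = 1.029867;  |Δ| = 0.000003
|t_5 − t_4| = 0.000003 < 0.0001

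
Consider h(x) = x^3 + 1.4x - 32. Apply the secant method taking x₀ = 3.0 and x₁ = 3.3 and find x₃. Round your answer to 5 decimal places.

3.02774

h(3.0) = -0.8000000, h(3.3) = 8.5570000
x₂ = 3.3000000 − 8.5570000·(3.3000000 − 3.0000000) / (8.5570000 − (-0.8000000)) = 3.3000000 − (2.5671000)/(9.3570000) = 3.0256492
h(3.0256492) = -0.0656236
x₃ = 3.0256492 − (-0.0656236)·(3.0256492 − 3.3000000) / (-0.0656236 − 8.5570000) = 3.0256492 − (0.0180039)/(-8.6226236) = 3.0277372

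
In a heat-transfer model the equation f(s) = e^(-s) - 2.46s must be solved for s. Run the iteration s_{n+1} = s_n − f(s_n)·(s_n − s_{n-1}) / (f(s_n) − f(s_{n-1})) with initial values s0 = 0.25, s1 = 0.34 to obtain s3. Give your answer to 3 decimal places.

f(0.25) = 0.16380, f(0.34) = -0.12463
s2 = 0.34000 − (-0.12463)·(0.34000 − 0.25000) / (-0.12463 − 0.16380) = 0.34000 − (-0.01122)/(-0.28843) = 0.30111
f(0.30111) = -0.00074
s3 = 0.30111 − (-0.00074)·(0.30111 − 0.34000) / (-0.00074 − (-0.12463)) = 0.30111 − (0.00003)/(0.12389) = 0.30088

0.301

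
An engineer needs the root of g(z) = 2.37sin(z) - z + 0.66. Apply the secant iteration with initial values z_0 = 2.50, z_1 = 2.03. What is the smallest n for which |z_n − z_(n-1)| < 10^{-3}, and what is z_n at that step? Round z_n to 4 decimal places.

n = 5, z_n = 2.3486

g(2.50) = -0.421621, g(2.03) = 0.754482
z_2 = 2.030000 − 0.754482·(-0.470000)/(1.176103) = 2.331510;  |Δ| = 0.301510
g(2.331510) = 0.045186
z_3 = 2.331510 − 0.045186·(0.301510)/(-0.709295) = 2.350718;  |Δ| = 0.019208
g(2.350718) = -0.005722
z_4 = 2.350718 − (-0.005722)·(0.019208)/(-0.050908) = 2.348559;  |Δ| = 0.002159
g(2.348559) = 0.000031
z_5 = 2.348559 − 0.000031·(-0.002159)/(0.005753) = 2.348571;  |Δ| = 0.000012
|z_5 − z_4| = 0.000012 < 10^{-3}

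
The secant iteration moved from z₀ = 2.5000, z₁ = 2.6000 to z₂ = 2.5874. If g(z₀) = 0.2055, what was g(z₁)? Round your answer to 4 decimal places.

The secant line through (2.5000, 0.2055) and (2.6000, g(z₁)) crosses zero at z₂ = 2.5874.
So (2.5000, 0.2055), (2.6000, g(z₁)), (2.5874, 0) are collinear:
g(z₁) = 0.2055 · (2.6000 − 2.5874) / (2.5000 − 2.5874) = 0.2055 · (0.012600)/(-0.087400) = -0.029626

-0.0296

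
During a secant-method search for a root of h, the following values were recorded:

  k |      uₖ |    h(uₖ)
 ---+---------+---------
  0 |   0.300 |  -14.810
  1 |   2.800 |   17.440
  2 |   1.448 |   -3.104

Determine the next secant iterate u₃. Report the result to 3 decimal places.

u₃ = 1.448 − (-3.104)·(1.448 − 2.800) / (-3.104 − 17.440)
   = 1.448 − (4.19661)/(-20.54400) = 1.65227

1.652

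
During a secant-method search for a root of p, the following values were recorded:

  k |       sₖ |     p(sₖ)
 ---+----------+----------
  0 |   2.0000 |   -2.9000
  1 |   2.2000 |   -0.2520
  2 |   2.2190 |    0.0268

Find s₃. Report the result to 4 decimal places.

s₃ = 2.2190 − 0.0268·(2.2190 − 2.2000) / (0.0268 − (-0.2520))
   = 2.2190 − (0.000509)/(0.278800) = 2.217174

2.2172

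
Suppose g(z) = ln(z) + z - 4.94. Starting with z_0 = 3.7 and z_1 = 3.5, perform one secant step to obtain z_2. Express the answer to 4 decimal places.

3.6465

g(3.7) = 0.068333, g(3.5) = -0.187237
z_2 = 3.500000 − (-0.187237)·(3.500000 − 3.700000) / (-0.187237 − 0.068333) = 3.500000 − (0.037447)/(-0.255570) = 3.646525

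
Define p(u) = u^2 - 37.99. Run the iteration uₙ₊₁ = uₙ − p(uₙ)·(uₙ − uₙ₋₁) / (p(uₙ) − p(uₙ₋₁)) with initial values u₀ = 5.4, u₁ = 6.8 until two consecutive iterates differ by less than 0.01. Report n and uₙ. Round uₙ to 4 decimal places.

n = 4, uₙ = 6.1636

p(5.4) = -8.830000, p(6.8) = 8.250000
u₂ = 6.800000 − 8.250000·(1.400000)/(17.080000) = 6.123770;  |Δ| = 0.676230
p(6.123770) = -0.489435
u₃ = 6.123770 − (-0.489435)·(-0.676230)/(-8.739435) = 6.161641;  |Δ| = 0.037871
p(6.161641) = -0.024175
u₄ = 6.161641 − (-0.024175)·(0.037871)/(0.465260) = 6.163609;  |Δ| = 0.001968
|u₄ − u₃| = 0.001968 < 0.01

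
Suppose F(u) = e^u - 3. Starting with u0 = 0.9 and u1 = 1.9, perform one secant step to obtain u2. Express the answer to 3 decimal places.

1.028

F(0.9) = -0.54040, F(1.9) = 3.68589
u2 = 1.90000 − 3.68589·(1.90000 − 0.90000) / (3.68589 − (-0.54040)) = 1.90000 − (3.68589)/(4.22629) = 1.02787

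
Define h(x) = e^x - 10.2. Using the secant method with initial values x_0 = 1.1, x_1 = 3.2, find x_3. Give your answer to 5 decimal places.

h(1.1) = -7.1958340, h(3.2) = 14.3325302
x_2 = 3.2000000 − 14.3325302·(3.2000000 − 1.1000000) / (14.3325302 − (-7.1958340)) = 3.2000000 − (30.0983134)/(21.5283642) = 1.8019229
h(1.8019229) = -4.1387086
x_3 = 1.8019229 − (-4.1387086)·(1.8019229 − 3.2000000) / (-4.1387086 − 14.3325302) = 1.8019229 − (5.7862338)/(-18.4712388) = 2.1151793

2.11518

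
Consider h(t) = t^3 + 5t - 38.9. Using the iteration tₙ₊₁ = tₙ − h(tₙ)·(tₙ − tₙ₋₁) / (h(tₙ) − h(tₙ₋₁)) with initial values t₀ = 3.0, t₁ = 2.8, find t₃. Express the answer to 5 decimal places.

h(3.0) = 3.1000000, h(2.8) = -2.9480000
t₂ = 2.8000000 − (-2.9480000)·(2.8000000 − 3.0000000) / (-2.9480000 − 3.1000000) = 2.8000000 − (0.5896000)/(-6.0480000) = 2.8974868
h(2.8974868) = -0.0869199
t₃ = 2.8974868 − (-0.0869199)·(2.8974868 − 2.8000000) / (-0.0869199 − (-2.9480000)) = 2.8974868 − (-0.0084735)/(2.8610801) = 2.9004484

2.90045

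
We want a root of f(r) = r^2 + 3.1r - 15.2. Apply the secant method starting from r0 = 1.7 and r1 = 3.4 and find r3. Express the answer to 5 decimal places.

2.63829

f(1.7) = -7.0400000, f(3.4) = 6.9000000
r2 = 3.4000000 − 6.9000000·(3.4000000 − 1.7000000) / (6.9000000 − (-7.0400000)) = 3.4000000 − (11.7300000)/(13.9400000) = 2.5585366
f(2.5585366) = -0.7224271
r3 = 2.5585366 − (-0.7224271)·(2.5585366 − 3.4000000) / (-0.7224271 − 6.9000000) = 2.5585366 − (0.6078960)/(-7.6224271) = 2.6382876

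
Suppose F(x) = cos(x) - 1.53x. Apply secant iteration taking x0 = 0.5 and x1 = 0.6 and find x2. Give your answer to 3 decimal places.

F(0.5) = 0.11258, F(0.6) = -0.09266
x2 = 0.60000 − (-0.09266)·(0.60000 − 0.50000) / (-0.09266 − 0.11258) = 0.60000 − (-0.00927)/(-0.20525) = 0.55485

0.555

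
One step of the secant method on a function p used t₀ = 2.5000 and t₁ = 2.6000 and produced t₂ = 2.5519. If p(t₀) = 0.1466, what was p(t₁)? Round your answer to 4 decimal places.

The secant line through (2.5000, 0.1466) and (2.6000, p(t₁)) crosses zero at t₂ = 2.5519.
So (2.5000, 0.1466), (2.6000, p(t₁)), (2.5519, 0) are collinear:
p(t₁) = 0.1466 · (2.6000 − 2.5519) / (2.5000 − 2.5519) = 0.1466 · (0.048100)/(-0.051900) = -0.135866

-0.1359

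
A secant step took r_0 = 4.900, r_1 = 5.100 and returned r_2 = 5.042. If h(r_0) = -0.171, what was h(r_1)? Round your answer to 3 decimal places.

0.070

The secant line through (4.900, -0.171) and (5.100, h(r_1)) crosses zero at r_2 = 5.042.
So (4.900, -0.171), (5.100, h(r_1)), (5.042, 0) are collinear:
h(r_1) = -0.171 · (5.100 − 5.042) / (4.900 − 5.042) = -0.171 · (0.05800)/(-0.14200) = 0.06985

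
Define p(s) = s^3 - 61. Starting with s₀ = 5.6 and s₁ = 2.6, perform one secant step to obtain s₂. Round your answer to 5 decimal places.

3.42430

p(5.6) = 114.6160000, p(2.6) = -43.4240000
s₂ = 2.6000000 − (-43.4240000)·(2.6000000 − 5.6000000) / (-43.4240000 − 114.6160000) = 2.6000000 − (130.2720000)/(-158.0400000) = 3.4242976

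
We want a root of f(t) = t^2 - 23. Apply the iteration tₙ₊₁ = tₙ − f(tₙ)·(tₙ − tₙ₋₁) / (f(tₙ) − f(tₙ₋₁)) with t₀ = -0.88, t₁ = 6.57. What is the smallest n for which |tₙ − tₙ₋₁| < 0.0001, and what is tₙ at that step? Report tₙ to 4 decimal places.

n = 7, tₙ = 4.7958

f(-0.88) = -22.225600, f(6.57) = 20.164900
t₂ = 6.570000 − 20.164900·(7.450000)/(42.390500) = 3.026081;  |Δ| = 3.543919
f(3.026081) = -13.842835
t₃ = 3.026081 − (-13.842835)·(-3.543919)/(-34.007735) = 4.468632;  |Δ| = 1.442551
f(4.468632) = -3.031331
t₄ = 4.468632 − (-3.031331)·(1.442551)/(10.811504) = 4.873094;  |Δ| = 0.404463
f(4.873094) = 0.747048
t₅ = 4.873094 − 0.747048·(0.404463)/(3.778378) = 4.793125;  |Δ| = 0.079969
f(4.793125) = -0.025949
t₆ = 4.793125 − (-0.025949)·(-0.079969)/(-0.772997) = 4.795810;  |Δ| = 0.002685
f(4.795810) = -0.000207
t₇ = 4.795810 − (-0.000207)·(0.002685)/(0.025742) = 4.795832;  |Δ| = 0.000022
|t₇ − t₆| = 0.000022 < 0.0001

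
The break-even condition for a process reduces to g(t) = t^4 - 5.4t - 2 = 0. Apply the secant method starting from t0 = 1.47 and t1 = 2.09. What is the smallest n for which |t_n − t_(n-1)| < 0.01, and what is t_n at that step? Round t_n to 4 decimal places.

g(1.47) = -5.268511, g(2.09) = 5.794298
t2 = 2.090000 − 5.794298·(0.620000)/(11.062809) = 1.765267;  |Δ| = 0.324733
g(1.765267) = -1.821950
t3 = 1.765267 − (-1.821950)·(-0.324733)/(-7.616247) = 1.842949;  |Δ| = 0.077682
g(1.842949) = -0.415980
t4 = 1.842949 − (-0.415980)·(0.077682)/(1.405970) = 1.865932;  |Δ| = 0.022984
g(1.865932) = 0.046228
t5 = 1.865932 − 0.046228·(0.022984)/(0.462208) = 1.863634;  |Δ| = 0.002299
|t5 − t4| = 0.002299 < 0.01

n = 5, t_n = 1.8636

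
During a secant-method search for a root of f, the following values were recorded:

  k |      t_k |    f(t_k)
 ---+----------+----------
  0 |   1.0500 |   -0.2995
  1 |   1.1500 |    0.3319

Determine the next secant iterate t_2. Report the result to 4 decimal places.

t_2 = 1.1500 − 0.3319·(1.1500 − 1.0500) / (0.3319 − (-0.2995))
   = 1.1500 − (0.033190)/(0.631400) = 1.097434

1.0974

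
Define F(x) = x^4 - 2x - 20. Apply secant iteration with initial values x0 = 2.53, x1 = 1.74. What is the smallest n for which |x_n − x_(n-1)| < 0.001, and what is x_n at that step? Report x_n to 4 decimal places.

n = 6, x_n = 2.2236

F(2.53) = 15.911521, F(1.74) = -14.313638
x2 = 1.740000 − (-14.313638)·(-0.790000)/(-30.225159) = 2.114118;  |Δ| = 0.374118
F(2.114118) = -4.251853
x3 = 2.114118 − (-4.251853)·(0.374118)/(10.061785) = 2.272211;  |Δ| = 0.158093
F(2.272211) = 2.111540
x4 = 2.272211 − 2.111540·(0.158093)/(6.363393) = 2.219751;  |Δ| = 0.052459
F(2.219751) = -0.161256
x5 = 2.219751 − (-0.161256)·(-0.052459)/(-2.272796) = 2.223473;  |Δ| = 0.003722
F(2.223473) = -0.005454
x6 = 2.223473 − (-0.005454)·(0.003722)/(0.155802) = 2.223604;  |Δ| = 0.000130
|x6 − x5| = 0.000130 < 0.001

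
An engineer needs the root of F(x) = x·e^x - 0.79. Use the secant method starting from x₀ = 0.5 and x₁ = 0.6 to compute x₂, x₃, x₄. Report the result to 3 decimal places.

0.487, 0.486, 0.486

F(0.5) = 0.03436, F(0.6) = 0.30327
x₂ = 0.60000 − 0.30327·(0.60000 − 0.50000) / (0.30327 − 0.03436) = 0.60000 − (0.03033)/(0.26891) = 0.48722
F(0.48722) = 0.00309
x₃ = 0.48722 − 0.00309·(0.48722 − 0.60000) / (0.00309 − 0.30327) = 0.48722 − (-0.00035)/(-0.30018) = 0.48606
F(0.48606) = 0.00028
x₄ = 0.48606 − 0.00028·(0.48606 − 0.48722) / (0.00028 − 0.00309) = 0.48606 − (0.00000)/(-0.00281) = 0.48594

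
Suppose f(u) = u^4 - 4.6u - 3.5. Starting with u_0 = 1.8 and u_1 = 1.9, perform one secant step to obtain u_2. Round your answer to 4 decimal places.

1.8618

f(1.8) = -1.282400, f(1.9) = 0.792100
u_2 = 1.900000 − 0.792100·(1.900000 − 1.800000) / (0.792100 − (-1.282400)) = 1.900000 − (0.079210)/(2.074500) = 1.861817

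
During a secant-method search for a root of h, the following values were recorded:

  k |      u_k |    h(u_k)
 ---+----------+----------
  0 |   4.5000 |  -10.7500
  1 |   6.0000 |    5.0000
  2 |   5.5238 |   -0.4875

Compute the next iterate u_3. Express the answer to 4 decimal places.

u_3 = 5.5238 − (-0.4875)·(5.5238 − 6.0000) / (-0.4875 − 5.0000)
   = 5.5238 − (0.232148)/(-5.487500) = 5.566105

5.5661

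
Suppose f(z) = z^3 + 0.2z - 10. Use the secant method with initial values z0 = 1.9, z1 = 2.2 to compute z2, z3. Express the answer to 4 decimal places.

f(1.9) = -2.761000, f(2.2) = 1.088000
z2 = 2.200000 − 1.088000·(2.200000 − 1.900000) / (1.088000 − (-2.761000)) = 2.200000 − (0.326400)/(3.849000) = 2.115199
f(2.115199) = -0.113422
z3 = 2.115199 − (-0.113422)·(2.115199 − 2.200000) / (-0.113422 − 1.088000) = 2.115199 − (0.009618)/(-1.201422) = 2.123205

2.1152, 2.1232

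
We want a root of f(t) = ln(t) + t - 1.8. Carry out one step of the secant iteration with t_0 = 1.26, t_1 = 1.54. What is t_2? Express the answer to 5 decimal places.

f(1.26) = -0.3088883, f(1.54) = 0.1717824
t_2 = 1.5400000 − 0.1717824·(1.5400000 − 1.2600000) / (0.1717824 − (-0.3088883)) = 1.5400000 − (0.0480991)/(0.4806707) = 1.4399334

1.43993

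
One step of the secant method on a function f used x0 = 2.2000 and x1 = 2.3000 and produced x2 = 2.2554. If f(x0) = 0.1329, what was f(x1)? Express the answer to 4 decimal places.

-0.1070

The secant line through (2.2000, 0.1329) and (2.3000, f(x1)) crosses zero at x2 = 2.2554.
So (2.2000, 0.1329), (2.3000, f(x1)), (2.2554, 0) are collinear:
f(x1) = 0.1329 · (2.3000 − 2.2554) / (2.2000 − 2.2554) = 0.1329 · (0.044600)/(-0.055400) = -0.106992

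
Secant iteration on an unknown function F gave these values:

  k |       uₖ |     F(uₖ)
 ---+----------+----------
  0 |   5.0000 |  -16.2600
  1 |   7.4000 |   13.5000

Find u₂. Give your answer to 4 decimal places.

6.3113

u₂ = 7.4000 − 13.5000·(7.4000 − 5.0000) / (13.5000 − (-16.2600))
   = 7.4000 − (32.400000)/(29.760000) = 6.311290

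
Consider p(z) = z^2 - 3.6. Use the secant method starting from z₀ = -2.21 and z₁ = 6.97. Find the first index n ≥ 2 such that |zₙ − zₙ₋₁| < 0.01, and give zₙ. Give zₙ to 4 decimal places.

p(-2.21) = 1.284100, p(6.97) = 44.980900
z₂ = 6.970000 − 44.980900·(9.180000)/(43.696800) = -2.479769;  |Δ| = 9.449769
p(-2.479769) = 2.549254
z₃ = -2.479769 − 2.549254·(-9.449769)/(-42.431646) = -3.047502;  |Δ| = 0.567733
p(-3.047502) = 5.687270
z₄ = -3.047502 − 5.687270·(-0.567733)/(3.138016) = -2.018555;  |Δ| = 1.028947
p(-2.018555) = 0.474565
z₅ = -2.018555 − 0.474565·(1.028947)/(-5.212705) = -1.924880;  |Δ| = 0.093675
p(-1.924880) = 0.105162
z₆ = -1.924880 − 0.105162·(0.093675)/(-0.369403) = -1.898212;  |Δ| = 0.026668
p(-1.898212) = 0.003209
z₇ = -1.898212 − 0.003209·(0.026668)/(-0.101953) = -1.897373;  |Δ| = 0.000839
|z₇ − z₆| = 0.000839 < 0.01

n = 7, zₙ = -1.8974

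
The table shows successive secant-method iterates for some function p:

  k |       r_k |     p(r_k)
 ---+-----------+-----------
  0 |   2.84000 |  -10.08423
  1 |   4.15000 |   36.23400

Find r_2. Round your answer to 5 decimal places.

r_2 = 4.15000 − 36.23400·(4.15000 − 2.84000) / (36.23400 − (-10.08423))
   = 4.15000 − (47.4665400)/(46.3182300) = 3.1252082

3.12521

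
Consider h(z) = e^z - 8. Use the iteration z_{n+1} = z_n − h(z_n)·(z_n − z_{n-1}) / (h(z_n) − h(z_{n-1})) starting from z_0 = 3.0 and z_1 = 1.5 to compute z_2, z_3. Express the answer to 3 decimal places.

h(3.0) = 12.08554, h(1.5) = -3.51831
z_2 = 1.50000 − (-3.51831)·(1.50000 − 3.00000) / (-3.51831 − 12.08554) = 1.50000 − (5.27747)/(-15.60385) = 1.83822
h(1.83822) = -1.71469
z_3 = 1.83822 − (-1.71469)·(1.83822 − 1.50000) / (-1.71469 − (-3.51831)) = 1.83822 − (-0.57993)/(1.80362) = 2.15975

1.838, 2.160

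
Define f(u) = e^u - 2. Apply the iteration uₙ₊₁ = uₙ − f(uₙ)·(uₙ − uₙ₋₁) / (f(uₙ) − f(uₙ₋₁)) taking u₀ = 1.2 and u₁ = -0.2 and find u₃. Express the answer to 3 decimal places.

f(1.2) = 1.32012, f(-0.2) = -1.18127
u₂ = -0.20000 − (-1.18127)·(-0.20000 − 1.20000) / (-1.18127 − 1.32012) = -0.20000 − (1.65378)/(-2.50139) = 0.46114
f(0.46114) = -0.41411
u₃ = 0.46114 − (-0.41411)·(0.46114 − (-0.20000)) / (-0.41411 − (-1.18127)) = 0.46114 − (-0.27379)/(0.76716) = 0.81803

0.818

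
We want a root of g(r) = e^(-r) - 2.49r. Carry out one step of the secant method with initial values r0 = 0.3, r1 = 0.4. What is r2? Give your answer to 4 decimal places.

0.2981

g(0.3) = -0.006182, g(0.4) = -0.325680
r2 = 0.400000 − (-0.325680)·(0.400000 − 0.300000) / (-0.325680 − (-0.006182)) = 0.400000 − (-0.032568)/(-0.319498) = 0.298065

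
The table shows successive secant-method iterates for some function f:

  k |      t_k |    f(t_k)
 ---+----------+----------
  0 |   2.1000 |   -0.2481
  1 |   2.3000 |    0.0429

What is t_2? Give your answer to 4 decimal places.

t_2 = 2.3000 − 0.0429·(2.3000 − 2.1000) / (0.0429 − (-0.2481))
   = 2.3000 − (0.008580)/(0.291000) = 2.270515

2.2705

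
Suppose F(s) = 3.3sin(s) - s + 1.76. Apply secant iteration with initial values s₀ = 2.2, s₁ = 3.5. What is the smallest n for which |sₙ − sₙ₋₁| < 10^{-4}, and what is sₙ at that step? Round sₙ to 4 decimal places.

F(2.2) = 2.228038, F(3.5) = -2.897585
s₂ = 3.500000 − (-2.897585)·(1.300000)/(-5.125623) = 2.765092;  |Δ| = 0.734908
F(2.765092) = 0.208213
s₃ = 2.765092 − 0.208213·(-0.734908)/(3.105798) = 2.814361;  |Δ| = 0.049268
F(2.814361) = 0.006336
s₄ = 2.814361 − 0.006336·(0.049268)/(-0.201877) = 2.815907;  |Δ| = 0.001546
F(2.815907) = -0.000044
s₅ = 2.815907 − (-0.000044)·(0.001546)/(-0.006380) = 2.815896;  |Δ| = 0.000011
|s₅ − s₄| = 0.000011 < 10^{-4}

n = 5, sₙ = 2.8159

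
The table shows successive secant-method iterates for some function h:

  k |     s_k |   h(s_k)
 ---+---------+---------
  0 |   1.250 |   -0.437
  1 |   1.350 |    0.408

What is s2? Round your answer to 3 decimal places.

1.302

s2 = 1.350 − 0.408·(1.350 − 1.250) / (0.408 − (-0.437))
   = 1.350 − (0.04080)/(0.84500) = 1.30172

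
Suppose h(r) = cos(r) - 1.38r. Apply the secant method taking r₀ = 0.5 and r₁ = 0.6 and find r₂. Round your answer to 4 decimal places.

h(0.5) = 0.187583, h(0.6) = -0.002664
r₂ = 0.600000 − (-0.002664)·(0.600000 − 0.500000) / (-0.002664 − 0.187583) = 0.600000 − (-0.000266)/(-0.190247) = 0.598600

0.5986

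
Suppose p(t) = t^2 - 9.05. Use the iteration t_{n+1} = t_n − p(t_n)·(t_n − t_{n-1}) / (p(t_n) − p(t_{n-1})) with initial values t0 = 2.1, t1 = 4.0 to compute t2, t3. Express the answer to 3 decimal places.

p(2.1) = -4.64000, p(4.0) = 6.95000
t2 = 4.00000 − 6.95000·(4.00000 − 2.10000) / (6.95000 − (-4.64000)) = 4.00000 − (13.20500)/(11.59000) = 2.86066
p(2.86066) = -0.86665
t3 = 2.86066 − (-0.86665)·(2.86066 − 4.00000) / (-0.86665 − 6.95000) = 2.86066 − (0.98741)/(-7.81665) = 2.98698

2.861, 2.987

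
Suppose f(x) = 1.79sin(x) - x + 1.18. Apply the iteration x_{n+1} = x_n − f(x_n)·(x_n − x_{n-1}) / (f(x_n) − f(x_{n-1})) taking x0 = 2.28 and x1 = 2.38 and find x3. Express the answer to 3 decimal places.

f(2.28) = 0.25840, f(2.38) = 0.03523
x2 = 2.38000 − 0.03523·(2.38000 − 2.28000) / (0.03523 − 0.25840) = 2.38000 − (0.00352)/(-0.22316) = 2.39579
f(2.39579) = -0.00116
x3 = 2.39579 − (-0.00116)·(2.39579 − 2.38000) / (-0.00116 − 0.03523) = 2.39579 − (-0.00002)/(-0.03640) = 2.39528

2.395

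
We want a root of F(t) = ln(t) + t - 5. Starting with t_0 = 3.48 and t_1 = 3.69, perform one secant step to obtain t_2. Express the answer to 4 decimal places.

3.6934

F(3.48) = -0.272968, F(3.69) = -0.004374
t_2 = 3.690000 − (-0.004374)·(3.690000 − 3.480000) / (-0.004374 − (-0.272968)) = 3.690000 − (-0.000918)/(0.268594) = 3.693419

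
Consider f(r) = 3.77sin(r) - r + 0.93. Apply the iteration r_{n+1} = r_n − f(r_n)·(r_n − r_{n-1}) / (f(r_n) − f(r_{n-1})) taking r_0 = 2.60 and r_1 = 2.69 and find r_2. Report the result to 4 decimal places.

2.6634

f(2.60) = 0.273440, f(2.69) = -0.114775
r_2 = 2.690000 − (-0.114775)·(2.690000 − 2.600000) / (-0.114775 − 0.273440) = 2.690000 − (-0.010330)/(-0.388216) = 2.663392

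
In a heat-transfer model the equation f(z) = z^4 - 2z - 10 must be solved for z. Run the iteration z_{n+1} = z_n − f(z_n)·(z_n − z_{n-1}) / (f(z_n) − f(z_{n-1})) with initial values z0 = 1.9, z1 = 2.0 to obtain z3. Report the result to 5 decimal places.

1.92935

f(1.9) = -0.7679000, f(2.0) = 2.0000000
z2 = 2.0000000 − 2.0000000·(2.0000000 − 1.9000000) / (2.0000000 − (-0.7679000)) = 2.0000000 − (0.2000000)/(2.7679000) = 1.9277431
f(1.9277431) = -0.0453936
z3 = 1.9277431 − (-0.0453936)·(1.9277431 − 2.0000000) / (-0.0453936 − 2.0000000) = 1.9277431 − (0.0032800)/(-2.0453936) = 1.9293467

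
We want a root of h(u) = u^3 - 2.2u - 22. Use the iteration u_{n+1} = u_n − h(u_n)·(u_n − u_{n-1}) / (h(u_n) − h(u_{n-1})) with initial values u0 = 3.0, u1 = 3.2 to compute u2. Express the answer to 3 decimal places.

h(3.0) = -1.60000, h(3.2) = 3.72800
u2 = 3.20000 − 3.72800·(3.20000 − 3.00000) / (3.72800 − (-1.60000)) = 3.20000 − (0.74560)/(5.32800) = 3.06006

3.060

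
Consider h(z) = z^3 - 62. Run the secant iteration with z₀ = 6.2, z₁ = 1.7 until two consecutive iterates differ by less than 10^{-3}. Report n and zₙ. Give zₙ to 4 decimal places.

h(6.2) = 176.328000, h(1.7) = -57.087000
z₂ = 1.700000 − (-57.087000)·(-4.500000)/(-233.415000) = 2.800578;  |Δ| = 1.100578
h(2.800578) = -40.034394
z₃ = 2.800578 − (-40.034394)·(1.100578)/(17.052606) = 5.384406;  |Δ| = 2.583827
h(5.384406) = 94.103738
z₄ = 5.384406 − 94.103738·(2.583827)/(134.138132) = 3.571738;  |Δ| = 1.812667
h(3.571738) = -16.434210
z₅ = 3.571738 − (-16.434210)·(-1.812667)/(-110.537948) = 3.841236;  |Δ| = 0.269498
h(3.841236) = -5.322187
z₆ = 3.841236 − (-5.322187)·(0.269498)/(11.112022) = 3.970314;  |Δ| = 0.129078
h(3.970314) = 0.585641
z₇ = 3.970314 − 0.585641·(0.129078)/(5.907829) = 3.957519;  |Δ| = 0.012795
h(3.957519) = -0.017511
z₈ = 3.957519 − (-0.017511)·(-0.012795)/(-0.603152) = 3.957890;  |Δ| = 0.000371
|z₈ − z₇| = 0.000371 < 10^{-3}

n = 8, zₙ = 3.9579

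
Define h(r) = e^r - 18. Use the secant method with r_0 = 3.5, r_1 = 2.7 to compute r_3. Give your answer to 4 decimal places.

2.8957

h(3.5) = 15.115452, h(2.7) = -3.120268
r_2 = 2.700000 − (-3.120268)·(2.700000 − 3.500000) / (-3.120268 − 15.115452) = 2.700000 − (2.496215)/(-18.235720) = 2.836886
h(2.836886) = -0.937450
r_3 = 2.836886 − (-0.937450)·(2.836886 − 2.700000) / (-0.937450 − (-3.120268)) = 2.836886 − (-0.128324)/(2.182818) = 2.895674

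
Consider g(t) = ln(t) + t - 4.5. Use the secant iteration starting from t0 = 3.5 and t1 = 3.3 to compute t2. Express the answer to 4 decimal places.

3.3047

g(3.5) = 0.252763, g(3.3) = -0.006078
t2 = 3.300000 − (-0.006078)·(3.300000 − 3.500000) / (-0.006078 − 0.252763) = 3.300000 − (0.001216)/(-0.258841) = 3.304696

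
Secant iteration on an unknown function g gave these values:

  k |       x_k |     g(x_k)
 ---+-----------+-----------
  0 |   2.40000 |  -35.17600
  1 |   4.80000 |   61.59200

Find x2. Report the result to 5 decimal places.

3.27242

x2 = 4.80000 − 61.59200·(4.80000 − 2.40000) / (61.59200 − (-35.17600))
   = 4.80000 − (147.8208000)/(96.7680000) = 3.2724206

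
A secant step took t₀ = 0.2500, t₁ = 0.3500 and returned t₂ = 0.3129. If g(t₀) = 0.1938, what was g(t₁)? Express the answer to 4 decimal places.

-0.1143

The secant line through (0.2500, 0.1938) and (0.3500, g(t₁)) crosses zero at t₂ = 0.3129.
So (0.2500, 0.1938), (0.3500, g(t₁)), (0.3129, 0) are collinear:
g(t₁) = 0.1938 · (0.3500 − 0.3129) / (0.2500 − 0.3129) = 0.1938 · (0.037100)/(-0.062900) = -0.114308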